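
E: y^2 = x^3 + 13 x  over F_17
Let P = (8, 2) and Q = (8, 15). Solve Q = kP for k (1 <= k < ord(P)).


Enumerate multiples of P until we hit Q = (8, 15):
  1P = (8, 2)
  2P = (0, 0)
  3P = (8, 15)
Match found at i = 3.

k = 3


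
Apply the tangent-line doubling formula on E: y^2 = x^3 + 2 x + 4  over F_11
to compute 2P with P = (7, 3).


Doubling: s = (3 x1^2 + a) / (2 y1)
s = (3*7^2 + 2) / (2*3) mod 11 = 1
x3 = s^2 - 2 x1 mod 11 = 1^2 - 2*7 = 9
y3 = s (x1 - x3) - y1 mod 11 = 1 * (7 - 9) - 3 = 6

2P = (9, 6)


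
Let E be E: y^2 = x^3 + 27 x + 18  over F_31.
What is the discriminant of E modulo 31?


4 a^3 + 27 b^2 = 4*27^3 + 27*18^2 = 78732 + 8748 = 87480
Delta = -16 * (87480) = -1399680
Delta mod 31 = 1

Delta = 1 (mod 31)


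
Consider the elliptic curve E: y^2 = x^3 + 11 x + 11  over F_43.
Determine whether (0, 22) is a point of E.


Check whether y^2 = x^3 + 11 x + 11 (mod 43) for (x, y) = (0, 22).
LHS: y^2 = 22^2 mod 43 = 11
RHS: x^3 + 11 x + 11 = 0^3 + 11*0 + 11 mod 43 = 11
LHS = RHS

Yes, on the curve


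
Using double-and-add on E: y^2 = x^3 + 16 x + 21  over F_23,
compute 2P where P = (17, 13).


k = 2 = 10_2 (binary, LSB first: 01)
Double-and-add from P = (17, 13):
  bit 0 = 0: acc unchanged = O
  bit 1 = 1: acc = O + (21, 21) = (21, 21)

2P = (21, 21)


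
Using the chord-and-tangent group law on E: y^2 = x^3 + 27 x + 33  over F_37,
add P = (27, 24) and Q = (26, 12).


P != Q, so use the chord formula.
s = (y2 - y1) / (x2 - x1) = (25) / (36) mod 37 = 12
x3 = s^2 - x1 - x2 mod 37 = 12^2 - 27 - 26 = 17
y3 = s (x1 - x3) - y1 mod 37 = 12 * (27 - 17) - 24 = 22

P + Q = (17, 22)


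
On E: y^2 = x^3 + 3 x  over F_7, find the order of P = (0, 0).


Compute successive multiples of P until we hit O:
  1P = (0, 0)
  2P = O

ord(P) = 2


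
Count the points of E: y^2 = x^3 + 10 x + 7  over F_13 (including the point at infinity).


For each x in F_13, count y with y^2 = x^3 + 10 x + 7 mod 13:
  x = 2: RHS = 9, y in [3, 10]  -> 2 point(s)
  x = 3: RHS = 12, y in [5, 8]  -> 2 point(s)
  x = 5: RHS = 0, y in [0]  -> 1 point(s)
  x = 6: RHS = 10, y in [6, 7]  -> 2 point(s)
  x = 7: RHS = 4, y in [2, 11]  -> 2 point(s)
  x = 8: RHS = 1, y in [1, 12]  -> 2 point(s)
  x = 12: RHS = 9, y in [3, 10]  -> 2 point(s)
Affine points: 13. Add the point at infinity: total = 14.

#E(F_13) = 14


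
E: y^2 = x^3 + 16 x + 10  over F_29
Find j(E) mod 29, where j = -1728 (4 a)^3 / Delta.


Delta = -16(4 a^3 + 27 b^2) mod 29 = 26
-1728 * (4 a)^3 = -1728 * (4*16)^3 mod 29 = 11
j = 11 * 26^(-1) mod 29 = 6

j = 6 (mod 29)


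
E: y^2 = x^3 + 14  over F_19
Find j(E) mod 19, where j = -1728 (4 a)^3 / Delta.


Delta = -16(4 a^3 + 27 b^2) mod 19 = 11
-1728 * (4 a)^3 = -1728 * (4*0)^3 mod 19 = 0
j = 0 * 11^(-1) mod 19 = 0

j = 0 (mod 19)


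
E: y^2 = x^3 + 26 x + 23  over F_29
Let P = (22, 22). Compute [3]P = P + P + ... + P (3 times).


k = 3 = 11_2 (binary, LSB first: 11)
Double-and-add from P = (22, 22):
  bit 0 = 1: acc = O + (22, 22) = (22, 22)
  bit 1 = 1: acc = (22, 22) + (18, 28) = (13, 8)

3P = (13, 8)


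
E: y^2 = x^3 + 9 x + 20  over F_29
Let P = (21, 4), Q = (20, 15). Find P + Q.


P != Q, so use the chord formula.
s = (y2 - y1) / (x2 - x1) = (11) / (28) mod 29 = 18
x3 = s^2 - x1 - x2 mod 29 = 18^2 - 21 - 20 = 22
y3 = s (x1 - x3) - y1 mod 29 = 18 * (21 - 22) - 4 = 7

P + Q = (22, 7)


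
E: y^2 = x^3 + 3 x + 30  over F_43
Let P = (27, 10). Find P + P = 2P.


Doubling: s = (3 x1^2 + a) / (2 y1)
s = (3*27^2 + 3) / (2*10) mod 43 = 2
x3 = s^2 - 2 x1 mod 43 = 2^2 - 2*27 = 36
y3 = s (x1 - x3) - y1 mod 43 = 2 * (27 - 36) - 10 = 15

2P = (36, 15)


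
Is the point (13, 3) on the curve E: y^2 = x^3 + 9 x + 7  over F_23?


Check whether y^2 = x^3 + 9 x + 7 (mod 23) for (x, y) = (13, 3).
LHS: y^2 = 3^2 mod 23 = 9
RHS: x^3 + 9 x + 7 = 13^3 + 9*13 + 7 mod 23 = 21
LHS != RHS

No, not on the curve


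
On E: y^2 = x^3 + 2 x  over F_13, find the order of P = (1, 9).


Compute successive multiples of P until we hit O:
  1P = (1, 9)
  2P = (12, 6)
  3P = (12, 7)
  4P = (1, 4)
  5P = O

ord(P) = 5


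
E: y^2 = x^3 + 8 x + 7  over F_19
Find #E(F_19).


For each x in F_19, count y with y^2 = x^3 + 8 x + 7 mod 19:
  x = 0: RHS = 7, y in [8, 11]  -> 2 point(s)
  x = 1: RHS = 16, y in [4, 15]  -> 2 point(s)
  x = 3: RHS = 1, y in [1, 18]  -> 2 point(s)
  x = 5: RHS = 1, y in [1, 18]  -> 2 point(s)
  x = 6: RHS = 5, y in [9, 10]  -> 2 point(s)
  x = 7: RHS = 7, y in [8, 11]  -> 2 point(s)
  x = 10: RHS = 4, y in [2, 17]  -> 2 point(s)
  x = 11: RHS = 1, y in [1, 18]  -> 2 point(s)
  x = 12: RHS = 7, y in [8, 11]  -> 2 point(s)
  x = 13: RHS = 9, y in [3, 16]  -> 2 point(s)
  x = 15: RHS = 6, y in [5, 14]  -> 2 point(s)
  x = 18: RHS = 17, y in [6, 13]  -> 2 point(s)
Affine points: 24. Add the point at infinity: total = 25.

#E(F_19) = 25


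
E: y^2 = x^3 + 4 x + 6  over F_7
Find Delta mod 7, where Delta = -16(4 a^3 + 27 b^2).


4 a^3 + 27 b^2 = 4*4^3 + 27*6^2 = 256 + 972 = 1228
Delta = -16 * (1228) = -19648
Delta mod 7 = 1

Delta = 1 (mod 7)


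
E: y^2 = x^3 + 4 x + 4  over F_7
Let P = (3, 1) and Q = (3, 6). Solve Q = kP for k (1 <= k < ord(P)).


Enumerate multiples of P until we hit Q = (3, 6):
  1P = (3, 1)
  2P = (5, 3)
  3P = (0, 2)
  4P = (1, 3)
  5P = (4, 0)
  6P = (1, 4)
  7P = (0, 5)
  8P = (5, 4)
  9P = (3, 6)
Match found at i = 9.

k = 9


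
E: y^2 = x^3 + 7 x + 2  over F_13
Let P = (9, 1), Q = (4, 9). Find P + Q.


P != Q, so use the chord formula.
s = (y2 - y1) / (x2 - x1) = (8) / (8) mod 13 = 1
x3 = s^2 - x1 - x2 mod 13 = 1^2 - 9 - 4 = 1
y3 = s (x1 - x3) - y1 mod 13 = 1 * (9 - 1) - 1 = 7

P + Q = (1, 7)


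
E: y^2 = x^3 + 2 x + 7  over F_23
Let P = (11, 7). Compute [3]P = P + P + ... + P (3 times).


k = 3 = 11_2 (binary, LSB first: 11)
Double-and-add from P = (11, 7):
  bit 0 = 1: acc = O + (11, 7) = (11, 7)
  bit 1 = 1: acc = (11, 7) + (19, 21) = (9, 8)

3P = (9, 8)


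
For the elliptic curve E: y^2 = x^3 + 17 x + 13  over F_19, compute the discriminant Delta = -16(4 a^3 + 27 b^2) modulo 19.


4 a^3 + 27 b^2 = 4*17^3 + 27*13^2 = 19652 + 4563 = 24215
Delta = -16 * (24215) = -387440
Delta mod 19 = 8

Delta = 8 (mod 19)


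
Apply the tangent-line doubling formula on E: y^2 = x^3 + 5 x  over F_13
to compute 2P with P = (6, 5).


Doubling: s = (3 x1^2 + a) / (2 y1)
s = (3*6^2 + 5) / (2*5) mod 13 = 10
x3 = s^2 - 2 x1 mod 13 = 10^2 - 2*6 = 10
y3 = s (x1 - x3) - y1 mod 13 = 10 * (6 - 10) - 5 = 7

2P = (10, 7)


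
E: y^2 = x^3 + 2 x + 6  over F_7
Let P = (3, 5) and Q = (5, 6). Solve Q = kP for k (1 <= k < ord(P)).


Enumerate multiples of P until we hit Q = (5, 6):
  1P = (3, 5)
  2P = (5, 6)
Match found at i = 2.

k = 2


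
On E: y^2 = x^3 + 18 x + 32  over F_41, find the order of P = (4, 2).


Compute successive multiples of P until we hit O:
  1P = (4, 2)
  2P = (8, 14)
  3P = (38, 19)
  4P = (30, 26)
  5P = (3, 21)
  6P = (26, 6)
  7P = (9, 12)
  8P = (32, 24)
  ... (continuing to 40P)
  40P = O

ord(P) = 40


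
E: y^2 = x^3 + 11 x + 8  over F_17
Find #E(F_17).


For each x in F_17, count y with y^2 = x^3 + 11 x + 8 mod 17:
  x = 0: RHS = 8, y in [5, 12]  -> 2 point(s)
  x = 2: RHS = 4, y in [2, 15]  -> 2 point(s)
  x = 3: RHS = 0, y in [0]  -> 1 point(s)
  x = 5: RHS = 1, y in [1, 16]  -> 2 point(s)
  x = 6: RHS = 1, y in [1, 16]  -> 2 point(s)
  x = 8: RHS = 13, y in [8, 9]  -> 2 point(s)
  x = 10: RHS = 13, y in [8, 9]  -> 2 point(s)
  x = 11: RHS = 15, y in [7, 10]  -> 2 point(s)
  x = 12: RHS = 15, y in [7, 10]  -> 2 point(s)
  x = 13: RHS = 2, y in [6, 11]  -> 2 point(s)
  x = 14: RHS = 16, y in [4, 13]  -> 2 point(s)
  x = 16: RHS = 13, y in [8, 9]  -> 2 point(s)
Affine points: 23. Add the point at infinity: total = 24.

#E(F_17) = 24


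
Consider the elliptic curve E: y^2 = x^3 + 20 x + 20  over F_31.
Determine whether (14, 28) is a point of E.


Check whether y^2 = x^3 + 20 x + 20 (mod 31) for (x, y) = (14, 28).
LHS: y^2 = 28^2 mod 31 = 9
RHS: x^3 + 20 x + 20 = 14^3 + 20*14 + 20 mod 31 = 6
LHS != RHS

No, not on the curve


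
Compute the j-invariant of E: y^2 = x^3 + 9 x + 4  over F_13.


Delta = -16(4 a^3 + 27 b^2) mod 13 = 5
-1728 * (4 a)^3 = -1728 * (4*9)^3 mod 13 = 12
j = 12 * 5^(-1) mod 13 = 5

j = 5 (mod 13)


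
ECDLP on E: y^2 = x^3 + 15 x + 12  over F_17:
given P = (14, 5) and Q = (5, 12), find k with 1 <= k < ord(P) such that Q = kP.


Enumerate multiples of P until we hit Q = (5, 12):
  1P = (14, 5)
  2P = (8, 10)
  3P = (16, 8)
  4P = (2, 13)
  5P = (9, 3)
  6P = (3, 13)
  7P = (15, 5)
  8P = (5, 12)
Match found at i = 8.

k = 8


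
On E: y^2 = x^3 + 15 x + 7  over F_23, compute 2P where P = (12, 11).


Doubling: s = (3 x1^2 + a) / (2 y1)
s = (3*12^2 + 15) / (2*11) mod 23 = 13
x3 = s^2 - 2 x1 mod 23 = 13^2 - 2*12 = 7
y3 = s (x1 - x3) - y1 mod 23 = 13 * (12 - 7) - 11 = 8

2P = (7, 8)


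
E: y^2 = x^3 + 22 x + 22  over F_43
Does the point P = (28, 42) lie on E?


Check whether y^2 = x^3 + 22 x + 22 (mod 43) for (x, y) = (28, 42).
LHS: y^2 = 42^2 mod 43 = 1
RHS: x^3 + 22 x + 22 = 28^3 + 22*28 + 22 mod 43 = 15
LHS != RHS

No, not on the curve


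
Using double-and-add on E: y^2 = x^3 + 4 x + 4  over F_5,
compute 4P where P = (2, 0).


k = 4 = 100_2 (binary, LSB first: 001)
Double-and-add from P = (2, 0):
  bit 0 = 0: acc unchanged = O
  bit 1 = 0: acc unchanged = O
  bit 2 = 1: acc = O + O = O

4P = O


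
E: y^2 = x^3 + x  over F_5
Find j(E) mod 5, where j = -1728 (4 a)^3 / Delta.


Delta = -16(4 a^3 + 27 b^2) mod 5 = 1
-1728 * (4 a)^3 = -1728 * (4*1)^3 mod 5 = 3
j = 3 * 1^(-1) mod 5 = 3

j = 3 (mod 5)


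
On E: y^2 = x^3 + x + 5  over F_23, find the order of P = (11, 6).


Compute successive multiples of P until we hit O:
  1P = (11, 6)
  2P = (19, 12)
  3P = (18, 6)
  4P = (17, 17)
  5P = (22, 16)
  6P = (22, 7)
  7P = (17, 6)
  8P = (18, 17)
  ... (continuing to 11P)
  11P = O

ord(P) = 11


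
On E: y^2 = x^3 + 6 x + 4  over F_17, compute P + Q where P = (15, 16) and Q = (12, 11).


P != Q, so use the chord formula.
s = (y2 - y1) / (x2 - x1) = (12) / (14) mod 17 = 13
x3 = s^2 - x1 - x2 mod 17 = 13^2 - 15 - 12 = 6
y3 = s (x1 - x3) - y1 mod 17 = 13 * (15 - 6) - 16 = 16

P + Q = (6, 16)


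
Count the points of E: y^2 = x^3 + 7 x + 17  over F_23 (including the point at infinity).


For each x in F_23, count y with y^2 = x^3 + 7 x + 17 mod 23:
  x = 1: RHS = 2, y in [5, 18]  -> 2 point(s)
  x = 2: RHS = 16, y in [4, 19]  -> 2 point(s)
  x = 5: RHS = 16, y in [4, 19]  -> 2 point(s)
  x = 7: RHS = 18, y in [8, 15]  -> 2 point(s)
  x = 9: RHS = 4, y in [2, 21]  -> 2 point(s)
  x = 10: RHS = 6, y in [11, 12]  -> 2 point(s)
  x = 12: RHS = 12, y in [9, 14]  -> 2 point(s)
  x = 15: RHS = 1, y in [1, 22]  -> 2 point(s)
  x = 16: RHS = 16, y in [4, 19]  -> 2 point(s)
  x = 17: RHS = 12, y in [9, 14]  -> 2 point(s)
  x = 18: RHS = 18, y in [8, 15]  -> 2 point(s)
  x = 21: RHS = 18, y in [8, 15]  -> 2 point(s)
  x = 22: RHS = 9, y in [3, 20]  -> 2 point(s)
Affine points: 26. Add the point at infinity: total = 27.

#E(F_23) = 27


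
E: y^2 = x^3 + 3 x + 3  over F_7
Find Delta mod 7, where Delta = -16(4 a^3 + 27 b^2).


4 a^3 + 27 b^2 = 4*3^3 + 27*3^2 = 108 + 243 = 351
Delta = -16 * (351) = -5616
Delta mod 7 = 5

Delta = 5 (mod 7)


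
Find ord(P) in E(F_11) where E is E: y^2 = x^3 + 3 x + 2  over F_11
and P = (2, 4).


Compute successive multiples of P until we hit O:
  1P = (2, 4)
  2P = (10, 3)
  3P = (4, 10)
  4P = (3, 4)
  5P = (6, 7)
  6P = (7, 6)
  7P = (7, 5)
  8P = (6, 4)
  ... (continuing to 13P)
  13P = O

ord(P) = 13


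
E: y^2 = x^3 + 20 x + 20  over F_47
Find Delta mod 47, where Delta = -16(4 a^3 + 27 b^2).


4 a^3 + 27 b^2 = 4*20^3 + 27*20^2 = 32000 + 10800 = 42800
Delta = -16 * (42800) = -684800
Delta mod 47 = 37

Delta = 37 (mod 47)


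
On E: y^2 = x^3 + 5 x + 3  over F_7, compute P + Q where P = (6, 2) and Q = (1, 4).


P != Q, so use the chord formula.
s = (y2 - y1) / (x2 - x1) = (2) / (2) mod 7 = 1
x3 = s^2 - x1 - x2 mod 7 = 1^2 - 6 - 1 = 1
y3 = s (x1 - x3) - y1 mod 7 = 1 * (6 - 1) - 2 = 3

P + Q = (1, 3)


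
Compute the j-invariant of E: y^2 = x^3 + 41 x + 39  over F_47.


Delta = -16(4 a^3 + 27 b^2) mod 47 = 41
-1728 * (4 a)^3 = -1728 * (4*41)^3 mod 47 = 28
j = 28 * 41^(-1) mod 47 = 11

j = 11 (mod 47)


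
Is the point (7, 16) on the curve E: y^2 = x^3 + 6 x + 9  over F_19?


Check whether y^2 = x^3 + 6 x + 9 (mod 19) for (x, y) = (7, 16).
LHS: y^2 = 16^2 mod 19 = 9
RHS: x^3 + 6 x + 9 = 7^3 + 6*7 + 9 mod 19 = 14
LHS != RHS

No, not on the curve


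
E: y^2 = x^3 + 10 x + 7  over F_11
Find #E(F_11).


For each x in F_11, count y with y^2 = x^3 + 10 x + 7 mod 11:
  x = 3: RHS = 9, y in [3, 8]  -> 2 point(s)
  x = 4: RHS = 1, y in [1, 10]  -> 2 point(s)
  x = 8: RHS = 5, y in [4, 7]  -> 2 point(s)
  x = 9: RHS = 1, y in [1, 10]  -> 2 point(s)
Affine points: 8. Add the point at infinity: total = 9.

#E(F_11) = 9


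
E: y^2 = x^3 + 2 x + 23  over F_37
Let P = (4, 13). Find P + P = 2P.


Doubling: s = (3 x1^2 + a) / (2 y1)
s = (3*4^2 + 2) / (2*13) mod 37 = 19
x3 = s^2 - 2 x1 mod 37 = 19^2 - 2*4 = 20
y3 = s (x1 - x3) - y1 mod 37 = 19 * (4 - 20) - 13 = 16

2P = (20, 16)


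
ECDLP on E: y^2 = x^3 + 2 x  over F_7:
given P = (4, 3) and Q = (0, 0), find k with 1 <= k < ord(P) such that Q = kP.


Enumerate multiples of P until we hit Q = (0, 0):
  1P = (4, 3)
  2P = (0, 0)
Match found at i = 2.

k = 2


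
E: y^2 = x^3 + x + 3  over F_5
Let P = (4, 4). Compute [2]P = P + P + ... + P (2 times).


k = 2 = 10_2 (binary, LSB first: 01)
Double-and-add from P = (4, 4):
  bit 0 = 0: acc unchanged = O
  bit 1 = 1: acc = O + (1, 0) = (1, 0)

2P = (1, 0)


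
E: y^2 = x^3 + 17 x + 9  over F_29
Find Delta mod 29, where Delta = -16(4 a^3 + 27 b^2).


4 a^3 + 27 b^2 = 4*17^3 + 27*9^2 = 19652 + 2187 = 21839
Delta = -16 * (21839) = -349424
Delta mod 29 = 26

Delta = 26 (mod 29)


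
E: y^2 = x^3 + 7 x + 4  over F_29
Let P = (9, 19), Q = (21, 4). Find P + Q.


P != Q, so use the chord formula.
s = (y2 - y1) / (x2 - x1) = (14) / (12) mod 29 = 6
x3 = s^2 - x1 - x2 mod 29 = 6^2 - 9 - 21 = 6
y3 = s (x1 - x3) - y1 mod 29 = 6 * (9 - 6) - 19 = 28

P + Q = (6, 28)


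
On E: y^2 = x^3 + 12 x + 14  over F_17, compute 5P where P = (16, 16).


k = 5 = 101_2 (binary, LSB first: 101)
Double-and-add from P = (16, 16):
  bit 0 = 1: acc = O + (16, 16) = (16, 16)
  bit 1 = 0: acc unchanged = (16, 16)
  bit 2 = 1: acc = (16, 16) + (15, 13) = (12, 13)

5P = (12, 13)


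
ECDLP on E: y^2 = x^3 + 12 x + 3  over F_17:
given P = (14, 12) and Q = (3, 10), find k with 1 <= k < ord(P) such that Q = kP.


Enumerate multiples of P until we hit Q = (3, 10):
  1P = (14, 12)
  2P = (2, 16)
  3P = (3, 7)
  4P = (4, 8)
  5P = (8, 4)
  6P = (10, 16)
  7P = (11, 2)
  8P = (5, 1)
  9P = (6, 11)
  10P = (1, 13)
  11P = (1, 4)
  12P = (6, 6)
  13P = (5, 16)
  14P = (11, 15)
  15P = (10, 1)
  16P = (8, 13)
  17P = (4, 9)
  18P = (3, 10)
Match found at i = 18.

k = 18


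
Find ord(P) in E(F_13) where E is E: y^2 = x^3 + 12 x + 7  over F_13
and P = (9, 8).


Compute successive multiples of P until we hit O:
  1P = (9, 8)
  2P = (5, 7)
  3P = (8, 2)
  4P = (6, 10)
  5P = (10, 10)
  6P = (11, 1)
  7P = (2, 0)
  8P = (11, 12)
  ... (continuing to 14P)
  14P = O

ord(P) = 14


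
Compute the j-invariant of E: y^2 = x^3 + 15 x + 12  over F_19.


Delta = -16(4 a^3 + 27 b^2) mod 19 = 9
-1728 * (4 a)^3 = -1728 * (4*15)^3 mod 19 = 8
j = 8 * 9^(-1) mod 19 = 3

j = 3 (mod 19)


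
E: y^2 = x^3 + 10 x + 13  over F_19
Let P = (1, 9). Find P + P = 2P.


Doubling: s = (3 x1^2 + a) / (2 y1)
s = (3*1^2 + 10) / (2*9) mod 19 = 6
x3 = s^2 - 2 x1 mod 19 = 6^2 - 2*1 = 15
y3 = s (x1 - x3) - y1 mod 19 = 6 * (1 - 15) - 9 = 2

2P = (15, 2)


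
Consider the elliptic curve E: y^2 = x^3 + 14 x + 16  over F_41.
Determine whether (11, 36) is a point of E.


Check whether y^2 = x^3 + 14 x + 16 (mod 41) for (x, y) = (11, 36).
LHS: y^2 = 36^2 mod 41 = 25
RHS: x^3 + 14 x + 16 = 11^3 + 14*11 + 16 mod 41 = 25
LHS = RHS

Yes, on the curve


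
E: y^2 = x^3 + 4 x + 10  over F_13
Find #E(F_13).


For each x in F_13, count y with y^2 = x^3 + 4 x + 10 mod 13:
  x = 0: RHS = 10, y in [6, 7]  -> 2 point(s)
  x = 2: RHS = 0, y in [0]  -> 1 point(s)
  x = 3: RHS = 10, y in [6, 7]  -> 2 point(s)
  x = 4: RHS = 12, y in [5, 8]  -> 2 point(s)
  x = 5: RHS = 12, y in [5, 8]  -> 2 point(s)
  x = 6: RHS = 3, y in [4, 9]  -> 2 point(s)
  x = 7: RHS = 4, y in [2, 11]  -> 2 point(s)
  x = 10: RHS = 10, y in [6, 7]  -> 2 point(s)
Affine points: 15. Add the point at infinity: total = 16.

#E(F_13) = 16


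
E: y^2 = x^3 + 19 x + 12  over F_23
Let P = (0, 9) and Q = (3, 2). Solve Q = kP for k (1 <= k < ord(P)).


Enumerate multiples of P until we hit Q = (3, 2):
  1P = (0, 9)
  2P = (8, 3)
  3P = (17, 21)
  4P = (10, 11)
  5P = (2, 9)
  6P = (21, 14)
  7P = (14, 3)
  8P = (12, 6)
  9P = (1, 20)
  10P = (5, 5)
  11P = (3, 21)
  12P = (13, 8)
  13P = (13, 15)
  14P = (3, 2)
Match found at i = 14.

k = 14


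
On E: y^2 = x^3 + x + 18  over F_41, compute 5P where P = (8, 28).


k = 5 = 101_2 (binary, LSB first: 101)
Double-and-add from P = (8, 28):
  bit 0 = 1: acc = O + (8, 28) = (8, 28)
  bit 1 = 0: acc unchanged = (8, 28)
  bit 2 = 1: acc = (8, 28) + (24, 7) = (8, 13)

5P = (8, 13)


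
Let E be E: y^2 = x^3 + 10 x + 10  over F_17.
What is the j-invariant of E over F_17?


Delta = -16(4 a^3 + 27 b^2) mod 17 = 2
-1728 * (4 a)^3 = -1728 * (4*10)^3 mod 17 = 4
j = 4 * 2^(-1) mod 17 = 2

j = 2 (mod 17)


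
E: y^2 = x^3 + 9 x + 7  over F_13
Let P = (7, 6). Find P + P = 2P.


Doubling: s = (3 x1^2 + a) / (2 y1)
s = (3*7^2 + 9) / (2*6) mod 13 = 0
x3 = s^2 - 2 x1 mod 13 = 0^2 - 2*7 = 12
y3 = s (x1 - x3) - y1 mod 13 = 0 * (7 - 12) - 6 = 7

2P = (12, 7)


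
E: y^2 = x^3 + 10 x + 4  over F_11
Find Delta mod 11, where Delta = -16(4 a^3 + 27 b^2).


4 a^3 + 27 b^2 = 4*10^3 + 27*4^2 = 4000 + 432 = 4432
Delta = -16 * (4432) = -70912
Delta mod 11 = 5

Delta = 5 (mod 11)


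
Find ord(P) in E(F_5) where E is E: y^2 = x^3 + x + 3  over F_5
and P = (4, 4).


Compute successive multiples of P until we hit O:
  1P = (4, 4)
  2P = (1, 0)
  3P = (4, 1)
  4P = O

ord(P) = 4


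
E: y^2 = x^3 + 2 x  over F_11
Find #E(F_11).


For each x in F_11, count y with y^2 = x^3 + 2 x + 0 mod 11:
  x = 0: RHS = 0, y in [0]  -> 1 point(s)
  x = 1: RHS = 3, y in [5, 6]  -> 2 point(s)
  x = 2: RHS = 1, y in [1, 10]  -> 2 point(s)
  x = 3: RHS = 0, y in [0]  -> 1 point(s)
  x = 5: RHS = 3, y in [5, 6]  -> 2 point(s)
  x = 7: RHS = 5, y in [4, 7]  -> 2 point(s)
  x = 8: RHS = 0, y in [0]  -> 1 point(s)
Affine points: 11. Add the point at infinity: total = 12.

#E(F_11) = 12


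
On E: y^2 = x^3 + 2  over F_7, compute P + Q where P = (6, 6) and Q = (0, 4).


P != Q, so use the chord formula.
s = (y2 - y1) / (x2 - x1) = (5) / (1) mod 7 = 5
x3 = s^2 - x1 - x2 mod 7 = 5^2 - 6 - 0 = 5
y3 = s (x1 - x3) - y1 mod 7 = 5 * (6 - 5) - 6 = 6

P + Q = (5, 6)


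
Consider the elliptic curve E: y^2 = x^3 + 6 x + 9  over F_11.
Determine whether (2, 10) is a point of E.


Check whether y^2 = x^3 + 6 x + 9 (mod 11) for (x, y) = (2, 10).
LHS: y^2 = 10^2 mod 11 = 1
RHS: x^3 + 6 x + 9 = 2^3 + 6*2 + 9 mod 11 = 7
LHS != RHS

No, not on the curve


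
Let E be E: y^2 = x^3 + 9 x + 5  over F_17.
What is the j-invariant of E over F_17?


Delta = -16(4 a^3 + 27 b^2) mod 17 = 4
-1728 * (4 a)^3 = -1728 * (4*9)^3 mod 17 = 14
j = 14 * 4^(-1) mod 17 = 12

j = 12 (mod 17)


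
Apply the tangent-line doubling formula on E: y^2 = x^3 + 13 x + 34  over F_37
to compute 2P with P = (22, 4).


Doubling: s = (3 x1^2 + a) / (2 y1)
s = (3*22^2 + 13) / (2*4) mod 37 = 12
x3 = s^2 - 2 x1 mod 37 = 12^2 - 2*22 = 26
y3 = s (x1 - x3) - y1 mod 37 = 12 * (22 - 26) - 4 = 22

2P = (26, 22)


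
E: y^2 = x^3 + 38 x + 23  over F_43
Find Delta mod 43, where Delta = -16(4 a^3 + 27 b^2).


4 a^3 + 27 b^2 = 4*38^3 + 27*23^2 = 219488 + 14283 = 233771
Delta = -16 * (233771) = -3740336
Delta mod 43 = 19

Delta = 19 (mod 43)


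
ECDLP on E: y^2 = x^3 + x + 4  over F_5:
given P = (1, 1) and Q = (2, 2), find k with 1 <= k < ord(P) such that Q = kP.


Enumerate multiples of P until we hit Q = (2, 2):
  1P = (1, 1)
  2P = (2, 2)
Match found at i = 2.

k = 2


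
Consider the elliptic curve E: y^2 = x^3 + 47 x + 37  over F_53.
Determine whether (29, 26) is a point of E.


Check whether y^2 = x^3 + 47 x + 37 (mod 53) for (x, y) = (29, 26).
LHS: y^2 = 26^2 mod 53 = 40
RHS: x^3 + 47 x + 37 = 29^3 + 47*29 + 37 mod 53 = 31
LHS != RHS

No, not on the curve


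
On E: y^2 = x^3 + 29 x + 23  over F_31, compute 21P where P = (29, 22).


k = 21 = 10101_2 (binary, LSB first: 10101)
Double-and-add from P = (29, 22):
  bit 0 = 1: acc = O + (29, 22) = (29, 22)
  bit 1 = 0: acc unchanged = (29, 22)
  bit 2 = 1: acc = (29, 22) + (5, 18) = (22, 5)
  bit 3 = 0: acc unchanged = (22, 5)
  bit 4 = 1: acc = (22, 5) + (24, 29) = (5, 13)

21P = (5, 13)


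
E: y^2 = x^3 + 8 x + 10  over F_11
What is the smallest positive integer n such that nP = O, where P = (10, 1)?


Compute successive multiples of P until we hit O:
  1P = (10, 1)
  2P = (2, 10)
  3P = (8, 5)
  4P = (8, 6)
  5P = (2, 1)
  6P = (10, 10)
  7P = O

ord(P) = 7


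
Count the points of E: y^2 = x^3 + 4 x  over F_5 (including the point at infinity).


For each x in F_5, count y with y^2 = x^3 + 4 x + 0 mod 5:
  x = 0: RHS = 0, y in [0]  -> 1 point(s)
  x = 1: RHS = 0, y in [0]  -> 1 point(s)
  x = 2: RHS = 1, y in [1, 4]  -> 2 point(s)
  x = 3: RHS = 4, y in [2, 3]  -> 2 point(s)
  x = 4: RHS = 0, y in [0]  -> 1 point(s)
Affine points: 7. Add the point at infinity: total = 8.

#E(F_5) = 8


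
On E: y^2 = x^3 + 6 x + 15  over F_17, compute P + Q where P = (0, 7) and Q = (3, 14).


P != Q, so use the chord formula.
s = (y2 - y1) / (x2 - x1) = (7) / (3) mod 17 = 8
x3 = s^2 - x1 - x2 mod 17 = 8^2 - 0 - 3 = 10
y3 = s (x1 - x3) - y1 mod 17 = 8 * (0 - 10) - 7 = 15

P + Q = (10, 15)


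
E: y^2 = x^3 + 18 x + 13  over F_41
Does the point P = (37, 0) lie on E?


Check whether y^2 = x^3 + 18 x + 13 (mod 41) for (x, y) = (37, 0).
LHS: y^2 = 0^2 mod 41 = 0
RHS: x^3 + 18 x + 13 = 37^3 + 18*37 + 13 mod 41 = 0
LHS = RHS

Yes, on the curve


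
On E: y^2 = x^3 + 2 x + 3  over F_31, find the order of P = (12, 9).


Compute successive multiples of P until we hit O:
  1P = (12, 9)
  2P = (7, 22)
  3P = (20, 18)
  4P = (24, 24)
  5P = (14, 4)
  6P = (19, 24)
  7P = (28, 1)
  8P = (30, 0)
  ... (continuing to 16P)
  16P = O

ord(P) = 16


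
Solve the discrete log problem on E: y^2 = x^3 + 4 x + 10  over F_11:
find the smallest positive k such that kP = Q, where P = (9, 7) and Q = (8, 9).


Enumerate multiples of P until we hit Q = (8, 9):
  1P = (9, 7)
  2P = (8, 2)
  3P = (8, 9)
Match found at i = 3.

k = 3


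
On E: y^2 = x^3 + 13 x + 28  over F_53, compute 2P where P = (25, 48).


Doubling: s = (3 x1^2 + a) / (2 y1)
s = (3*25^2 + 13) / (2*48) mod 53 = 2
x3 = s^2 - 2 x1 mod 53 = 2^2 - 2*25 = 7
y3 = s (x1 - x3) - y1 mod 53 = 2 * (25 - 7) - 48 = 41

2P = (7, 41)


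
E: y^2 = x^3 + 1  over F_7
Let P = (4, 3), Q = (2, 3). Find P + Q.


P != Q, so use the chord formula.
s = (y2 - y1) / (x2 - x1) = (0) / (5) mod 7 = 0
x3 = s^2 - x1 - x2 mod 7 = 0^2 - 4 - 2 = 1
y3 = s (x1 - x3) - y1 mod 7 = 0 * (4 - 1) - 3 = 4

P + Q = (1, 4)


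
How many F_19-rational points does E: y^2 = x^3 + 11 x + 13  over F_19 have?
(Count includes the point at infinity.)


For each x in F_19, count y with y^2 = x^3 + 11 x + 13 mod 19:
  x = 1: RHS = 6, y in [5, 14]  -> 2 point(s)
  x = 2: RHS = 5, y in [9, 10]  -> 2 point(s)
  x = 3: RHS = 16, y in [4, 15]  -> 2 point(s)
  x = 4: RHS = 7, y in [8, 11]  -> 2 point(s)
  x = 8: RHS = 5, y in [9, 10]  -> 2 point(s)
  x = 9: RHS = 5, y in [9, 10]  -> 2 point(s)
  x = 12: RHS = 11, y in [7, 12]  -> 2 point(s)
  x = 13: RHS = 16, y in [4, 15]  -> 2 point(s)
  x = 14: RHS = 4, y in [2, 17]  -> 2 point(s)
  x = 15: RHS = 0, y in [0]  -> 1 point(s)
  x = 18: RHS = 1, y in [1, 18]  -> 2 point(s)
Affine points: 21. Add the point at infinity: total = 22.

#E(F_19) = 22


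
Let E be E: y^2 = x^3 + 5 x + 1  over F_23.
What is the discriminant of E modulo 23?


4 a^3 + 27 b^2 = 4*5^3 + 27*1^2 = 500 + 27 = 527
Delta = -16 * (527) = -8432
Delta mod 23 = 9

Delta = 9 (mod 23)


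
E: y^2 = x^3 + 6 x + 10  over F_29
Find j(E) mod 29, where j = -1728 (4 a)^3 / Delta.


Delta = -16(4 a^3 + 27 b^2) mod 29 = 19
-1728 * (4 a)^3 = -1728 * (4*6)^3 mod 29 = 8
j = 8 * 19^(-1) mod 29 = 5

j = 5 (mod 29)


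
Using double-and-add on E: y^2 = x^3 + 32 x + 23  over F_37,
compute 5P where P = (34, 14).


k = 5 = 101_2 (binary, LSB first: 101)
Double-and-add from P = (34, 14):
  bit 0 = 1: acc = O + (34, 14) = (34, 14)
  bit 1 = 0: acc unchanged = (34, 14)
  bit 2 = 1: acc = (34, 14) + (36, 29) = (14, 25)

5P = (14, 25)


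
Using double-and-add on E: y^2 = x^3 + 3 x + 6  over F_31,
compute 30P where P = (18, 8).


k = 30 = 11110_2 (binary, LSB first: 01111)
Double-and-add from P = (18, 8):
  bit 0 = 0: acc unchanged = O
  bit 1 = 1: acc = O + (4, 12) = (4, 12)
  bit 2 = 1: acc = (4, 12) + (28, 30) = (17, 17)
  bit 3 = 1: acc = (17, 17) + (14, 8) = (9, 7)
  bit 4 = 1: acc = (9, 7) + (19, 3) = (23, 11)

30P = (23, 11)


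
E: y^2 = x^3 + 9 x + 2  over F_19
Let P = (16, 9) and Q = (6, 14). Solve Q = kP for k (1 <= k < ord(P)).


Enumerate multiples of P until we hit Q = (6, 14):
  1P = (16, 9)
  2P = (10, 3)
  3P = (13, 13)
  4P = (15, 15)
  5P = (5, 1)
  6P = (18, 12)
  7P = (11, 8)
  8P = (8, 4)
  9P = (4, 8)
  10P = (6, 14)
Match found at i = 10.

k = 10


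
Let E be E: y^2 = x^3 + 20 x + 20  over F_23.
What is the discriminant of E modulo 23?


4 a^3 + 27 b^2 = 4*20^3 + 27*20^2 = 32000 + 10800 = 42800
Delta = -16 * (42800) = -684800
Delta mod 23 = 2

Delta = 2 (mod 23)


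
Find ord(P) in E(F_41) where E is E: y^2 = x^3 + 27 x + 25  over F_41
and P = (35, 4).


Compute successive multiples of P until we hit O:
  1P = (35, 4)
  2P = (4, 22)
  3P = (20, 23)
  4P = (2, 28)
  5P = (13, 21)
  6P = (3, 16)
  7P = (23, 12)
  8P = (29, 33)
  ... (continuing to 37P)
  37P = O

ord(P) = 37


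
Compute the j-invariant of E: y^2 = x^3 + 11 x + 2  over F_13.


Delta = -16(4 a^3 + 27 b^2) mod 13 = 6
-1728 * (4 a)^3 = -1728 * (4*11)^3 mod 13 = 8
j = 8 * 6^(-1) mod 13 = 10

j = 10 (mod 13)


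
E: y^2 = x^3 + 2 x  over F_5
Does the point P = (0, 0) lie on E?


Check whether y^2 = x^3 + 2 x + 0 (mod 5) for (x, y) = (0, 0).
LHS: y^2 = 0^2 mod 5 = 0
RHS: x^3 + 2 x + 0 = 0^3 + 2*0 + 0 mod 5 = 0
LHS = RHS

Yes, on the curve


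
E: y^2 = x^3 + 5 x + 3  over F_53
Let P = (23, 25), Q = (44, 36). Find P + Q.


P != Q, so use the chord formula.
s = (y2 - y1) / (x2 - x1) = (11) / (21) mod 53 = 51
x3 = s^2 - x1 - x2 mod 53 = 51^2 - 23 - 44 = 43
y3 = s (x1 - x3) - y1 mod 53 = 51 * (23 - 43) - 25 = 15

P + Q = (43, 15)


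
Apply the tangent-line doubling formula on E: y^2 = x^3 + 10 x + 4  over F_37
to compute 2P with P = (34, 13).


Doubling: s = (3 x1^2 + a) / (2 y1)
s = (3*34^2 + 10) / (2*13) mod 37 = 0
x3 = s^2 - 2 x1 mod 37 = 0^2 - 2*34 = 6
y3 = s (x1 - x3) - y1 mod 37 = 0 * (34 - 6) - 13 = 24

2P = (6, 24)


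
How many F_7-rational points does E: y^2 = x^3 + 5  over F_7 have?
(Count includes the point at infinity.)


For each x in F_7, count y with y^2 = x^3 + 0 x + 5 mod 7:
  x = 3: RHS = 4, y in [2, 5]  -> 2 point(s)
  x = 5: RHS = 4, y in [2, 5]  -> 2 point(s)
  x = 6: RHS = 4, y in [2, 5]  -> 2 point(s)
Affine points: 6. Add the point at infinity: total = 7.

#E(F_7) = 7


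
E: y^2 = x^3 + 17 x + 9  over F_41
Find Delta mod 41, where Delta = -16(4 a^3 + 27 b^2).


4 a^3 + 27 b^2 = 4*17^3 + 27*9^2 = 19652 + 2187 = 21839
Delta = -16 * (21839) = -349424
Delta mod 41 = 19

Delta = 19 (mod 41)


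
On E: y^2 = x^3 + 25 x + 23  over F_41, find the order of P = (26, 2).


Compute successive multiples of P until we hit O:
  1P = (26, 2)
  2P = (28, 17)
  3P = (33, 7)
  4P = (21, 25)
  5P = (25, 18)
  6P = (0, 33)
  7P = (20, 35)
  8P = (15, 40)
  ... (continuing to 51P)
  51P = O

ord(P) = 51


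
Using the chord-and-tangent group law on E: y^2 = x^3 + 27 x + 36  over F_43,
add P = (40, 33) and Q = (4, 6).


P != Q, so use the chord formula.
s = (y2 - y1) / (x2 - x1) = (16) / (7) mod 43 = 33
x3 = s^2 - x1 - x2 mod 43 = 33^2 - 40 - 4 = 13
y3 = s (x1 - x3) - y1 mod 43 = 33 * (40 - 13) - 33 = 41

P + Q = (13, 41)


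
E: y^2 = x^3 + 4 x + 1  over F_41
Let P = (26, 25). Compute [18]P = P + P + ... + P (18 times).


k = 18 = 10010_2 (binary, LSB first: 01001)
Double-and-add from P = (26, 25):
  bit 0 = 0: acc unchanged = O
  bit 1 = 1: acc = O + (34, 32) = (34, 32)
  bit 2 = 0: acc unchanged = (34, 32)
  bit 3 = 0: acc unchanged = (34, 32)
  bit 4 = 1: acc = (34, 32) + (3, 9) = (22, 6)

18P = (22, 6)


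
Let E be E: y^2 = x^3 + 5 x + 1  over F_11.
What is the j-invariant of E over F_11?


Delta = -16(4 a^3 + 27 b^2) mod 11 = 5
-1728 * (4 a)^3 = -1728 * (4*5)^3 mod 11 = 8
j = 8 * 5^(-1) mod 11 = 6

j = 6 (mod 11)


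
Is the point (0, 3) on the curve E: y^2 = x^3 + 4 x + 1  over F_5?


Check whether y^2 = x^3 + 4 x + 1 (mod 5) for (x, y) = (0, 3).
LHS: y^2 = 3^2 mod 5 = 4
RHS: x^3 + 4 x + 1 = 0^3 + 4*0 + 1 mod 5 = 1
LHS != RHS

No, not on the curve


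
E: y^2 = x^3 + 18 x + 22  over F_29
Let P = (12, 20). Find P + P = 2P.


Doubling: s = (3 x1^2 + a) / (2 y1)
s = (3*12^2 + 18) / (2*20) mod 29 = 4
x3 = s^2 - 2 x1 mod 29 = 4^2 - 2*12 = 21
y3 = s (x1 - x3) - y1 mod 29 = 4 * (12 - 21) - 20 = 2

2P = (21, 2)


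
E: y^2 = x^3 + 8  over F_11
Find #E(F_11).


For each x in F_11, count y with y^2 = x^3 + 0 x + 8 mod 11:
  x = 1: RHS = 9, y in [3, 8]  -> 2 point(s)
  x = 2: RHS = 5, y in [4, 7]  -> 2 point(s)
  x = 5: RHS = 1, y in [1, 10]  -> 2 point(s)
  x = 6: RHS = 4, y in [2, 9]  -> 2 point(s)
  x = 8: RHS = 3, y in [5, 6]  -> 2 point(s)
  x = 9: RHS = 0, y in [0]  -> 1 point(s)
Affine points: 11. Add the point at infinity: total = 12.

#E(F_11) = 12


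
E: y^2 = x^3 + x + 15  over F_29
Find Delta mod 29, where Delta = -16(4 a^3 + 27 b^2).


4 a^3 + 27 b^2 = 4*1^3 + 27*15^2 = 4 + 6075 = 6079
Delta = -16 * (6079) = -97264
Delta mod 29 = 2

Delta = 2 (mod 29)


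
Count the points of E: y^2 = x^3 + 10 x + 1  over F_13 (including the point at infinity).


For each x in F_13, count y with y^2 = x^3 + 10 x + 1 mod 13:
  x = 0: RHS = 1, y in [1, 12]  -> 2 point(s)
  x = 1: RHS = 12, y in [5, 8]  -> 2 point(s)
  x = 2: RHS = 3, y in [4, 9]  -> 2 point(s)
  x = 4: RHS = 1, y in [1, 12]  -> 2 point(s)
  x = 6: RHS = 4, y in [2, 11]  -> 2 point(s)
  x = 9: RHS = 1, y in [1, 12]  -> 2 point(s)
  x = 10: RHS = 9, y in [3, 10]  -> 2 point(s)
  x = 11: RHS = 12, y in [5, 8]  -> 2 point(s)
  x = 12: RHS = 3, y in [4, 9]  -> 2 point(s)
Affine points: 18. Add the point at infinity: total = 19.

#E(F_13) = 19


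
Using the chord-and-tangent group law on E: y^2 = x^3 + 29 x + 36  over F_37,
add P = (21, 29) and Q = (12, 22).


P != Q, so use the chord formula.
s = (y2 - y1) / (x2 - x1) = (30) / (28) mod 37 = 9
x3 = s^2 - x1 - x2 mod 37 = 9^2 - 21 - 12 = 11
y3 = s (x1 - x3) - y1 mod 37 = 9 * (21 - 11) - 29 = 24

P + Q = (11, 24)


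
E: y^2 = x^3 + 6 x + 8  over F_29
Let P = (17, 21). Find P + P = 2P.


Doubling: s = (3 x1^2 + a) / (2 y1)
s = (3*17^2 + 6) / (2*21) mod 29 = 27
x3 = s^2 - 2 x1 mod 29 = 27^2 - 2*17 = 28
y3 = s (x1 - x3) - y1 mod 29 = 27 * (17 - 28) - 21 = 1

2P = (28, 1)


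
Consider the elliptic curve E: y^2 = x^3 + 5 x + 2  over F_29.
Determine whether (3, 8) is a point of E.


Check whether y^2 = x^3 + 5 x + 2 (mod 29) for (x, y) = (3, 8).
LHS: y^2 = 8^2 mod 29 = 6
RHS: x^3 + 5 x + 2 = 3^3 + 5*3 + 2 mod 29 = 15
LHS != RHS

No, not on the curve


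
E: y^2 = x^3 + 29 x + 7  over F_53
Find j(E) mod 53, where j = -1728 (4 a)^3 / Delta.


Delta = -16(4 a^3 + 27 b^2) mod 53 = 39
-1728 * (4 a)^3 = -1728 * (4*29)^3 mod 53 = 12
j = 12 * 39^(-1) mod 53 = 37

j = 37 (mod 53)


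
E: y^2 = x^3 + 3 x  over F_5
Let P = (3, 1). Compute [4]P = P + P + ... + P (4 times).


k = 4 = 100_2 (binary, LSB first: 001)
Double-and-add from P = (3, 1):
  bit 0 = 0: acc unchanged = O
  bit 1 = 0: acc unchanged = O
  bit 2 = 1: acc = O + (1, 2) = (1, 2)

4P = (1, 2)


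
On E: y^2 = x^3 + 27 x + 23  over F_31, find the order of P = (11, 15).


Compute successive multiples of P until we hit O:
  1P = (11, 15)
  2P = (23, 15)
  3P = (28, 16)
  4P = (20, 10)
  5P = (16, 5)
  6P = (8, 10)
  7P = (1, 12)
  8P = (7, 11)
  ... (continuing to 29P)
  29P = O

ord(P) = 29


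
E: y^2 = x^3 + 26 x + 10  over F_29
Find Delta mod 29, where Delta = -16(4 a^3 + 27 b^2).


4 a^3 + 27 b^2 = 4*26^3 + 27*10^2 = 70304 + 2700 = 73004
Delta = -16 * (73004) = -1168064
Delta mod 29 = 27

Delta = 27 (mod 29)


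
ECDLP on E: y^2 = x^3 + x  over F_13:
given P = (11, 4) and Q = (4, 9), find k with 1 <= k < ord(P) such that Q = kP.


Enumerate multiples of P until we hit Q = (4, 9):
  1P = (11, 4)
  2P = (4, 9)
Match found at i = 2.

k = 2


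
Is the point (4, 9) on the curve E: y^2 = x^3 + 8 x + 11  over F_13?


Check whether y^2 = x^3 + 8 x + 11 (mod 13) for (x, y) = (4, 9).
LHS: y^2 = 9^2 mod 13 = 3
RHS: x^3 + 8 x + 11 = 4^3 + 8*4 + 11 mod 13 = 3
LHS = RHS

Yes, on the curve


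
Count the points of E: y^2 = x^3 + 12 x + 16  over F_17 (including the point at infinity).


For each x in F_17, count y with y^2 = x^3 + 12 x + 16 mod 17:
  x = 0: RHS = 16, y in [4, 13]  -> 2 point(s)
  x = 4: RHS = 9, y in [3, 14]  -> 2 point(s)
  x = 6: RHS = 15, y in [7, 10]  -> 2 point(s)
  x = 7: RHS = 1, y in [1, 16]  -> 2 point(s)
  x = 11: RHS = 0, y in [0]  -> 1 point(s)
  x = 12: RHS = 1, y in [1, 16]  -> 2 point(s)
  x = 14: RHS = 4, y in [2, 15]  -> 2 point(s)
  x = 15: RHS = 1, y in [1, 16]  -> 2 point(s)
Affine points: 15. Add the point at infinity: total = 16.

#E(F_17) = 16


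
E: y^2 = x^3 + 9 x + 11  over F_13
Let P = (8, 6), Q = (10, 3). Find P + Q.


P != Q, so use the chord formula.
s = (y2 - y1) / (x2 - x1) = (10) / (2) mod 13 = 5
x3 = s^2 - x1 - x2 mod 13 = 5^2 - 8 - 10 = 7
y3 = s (x1 - x3) - y1 mod 13 = 5 * (8 - 7) - 6 = 12

P + Q = (7, 12)


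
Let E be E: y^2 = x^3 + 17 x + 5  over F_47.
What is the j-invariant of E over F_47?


Delta = -16(4 a^3 + 27 b^2) mod 47 = 8
-1728 * (4 a)^3 = -1728 * (4*17)^3 mod 47 = 22
j = 22 * 8^(-1) mod 47 = 38

j = 38 (mod 47)


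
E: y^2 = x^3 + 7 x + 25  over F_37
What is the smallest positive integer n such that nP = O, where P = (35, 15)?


Compute successive multiples of P until we hit O:
  1P = (35, 15)
  2P = (31, 27)
  3P = (17, 5)
  4P = (15, 29)
  5P = (33, 28)
  6P = (2, 11)
  7P = (1, 25)
  8P = (8, 1)
  ... (continuing to 21P)
  21P = O

ord(P) = 21


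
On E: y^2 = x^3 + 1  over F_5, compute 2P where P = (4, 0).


k = 2 = 10_2 (binary, LSB first: 01)
Double-and-add from P = (4, 0):
  bit 0 = 0: acc unchanged = O
  bit 1 = 1: acc = O + O = O

2P = O


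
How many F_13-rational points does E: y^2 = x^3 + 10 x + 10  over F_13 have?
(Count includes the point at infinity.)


For each x in F_13, count y with y^2 = x^3 + 10 x + 10 mod 13:
  x = 0: RHS = 10, y in [6, 7]  -> 2 point(s)
  x = 2: RHS = 12, y in [5, 8]  -> 2 point(s)
  x = 4: RHS = 10, y in [6, 7]  -> 2 point(s)
  x = 5: RHS = 3, y in [4, 9]  -> 2 point(s)
  x = 6: RHS = 0, y in [0]  -> 1 point(s)
  x = 8: RHS = 4, y in [2, 11]  -> 2 point(s)
  x = 9: RHS = 10, y in [6, 7]  -> 2 point(s)
  x = 12: RHS = 12, y in [5, 8]  -> 2 point(s)
Affine points: 15. Add the point at infinity: total = 16.

#E(F_13) = 16


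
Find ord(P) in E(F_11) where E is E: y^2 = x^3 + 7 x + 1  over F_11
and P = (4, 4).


Compute successive multiples of P until we hit O:
  1P = (4, 4)
  2P = (3, 7)
  3P = (2, 1)
  4P = (10, 9)
  5P = (9, 1)
  6P = (1, 3)
  7P = (0, 1)
  8P = (0, 10)
  ... (continuing to 15P)
  15P = O

ord(P) = 15


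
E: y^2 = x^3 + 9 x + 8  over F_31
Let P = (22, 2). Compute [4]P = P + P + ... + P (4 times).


k = 4 = 100_2 (binary, LSB first: 001)
Double-and-add from P = (22, 2):
  bit 0 = 0: acc unchanged = O
  bit 1 = 0: acc unchanged = O
  bit 2 = 1: acc = O + (13, 20) = (13, 20)

4P = (13, 20)


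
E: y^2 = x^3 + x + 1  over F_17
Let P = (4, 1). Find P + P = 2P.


Doubling: s = (3 x1^2 + a) / (2 y1)
s = (3*4^2 + 1) / (2*1) mod 17 = 16
x3 = s^2 - 2 x1 mod 17 = 16^2 - 2*4 = 10
y3 = s (x1 - x3) - y1 mod 17 = 16 * (4 - 10) - 1 = 5

2P = (10, 5)


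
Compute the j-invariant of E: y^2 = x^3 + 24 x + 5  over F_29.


Delta = -16(4 a^3 + 27 b^2) mod 29 = 13
-1728 * (4 a)^3 = -1728 * (4*24)^3 mod 29 = 19
j = 19 * 13^(-1) mod 29 = 26

j = 26 (mod 29)


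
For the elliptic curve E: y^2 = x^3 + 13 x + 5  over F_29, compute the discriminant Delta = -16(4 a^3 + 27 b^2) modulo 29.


4 a^3 + 27 b^2 = 4*13^3 + 27*5^2 = 8788 + 675 = 9463
Delta = -16 * (9463) = -151408
Delta mod 29 = 1

Delta = 1 (mod 29)


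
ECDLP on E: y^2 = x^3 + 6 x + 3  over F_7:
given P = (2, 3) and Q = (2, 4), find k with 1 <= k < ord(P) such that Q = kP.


Enumerate multiples of P until we hit Q = (2, 4):
  1P = (2, 3)
  2P = (5, 2)
  3P = (4, 0)
  4P = (5, 5)
  5P = (2, 4)
Match found at i = 5.

k = 5


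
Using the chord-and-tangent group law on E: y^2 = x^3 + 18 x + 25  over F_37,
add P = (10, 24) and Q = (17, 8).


P != Q, so use the chord formula.
s = (y2 - y1) / (x2 - x1) = (21) / (7) mod 37 = 3
x3 = s^2 - x1 - x2 mod 37 = 3^2 - 10 - 17 = 19
y3 = s (x1 - x3) - y1 mod 37 = 3 * (10 - 19) - 24 = 23

P + Q = (19, 23)


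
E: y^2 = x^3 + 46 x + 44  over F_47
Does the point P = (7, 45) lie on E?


Check whether y^2 = x^3 + 46 x + 44 (mod 47) for (x, y) = (7, 45).
LHS: y^2 = 45^2 mod 47 = 4
RHS: x^3 + 46 x + 44 = 7^3 + 46*7 + 44 mod 47 = 4
LHS = RHS

Yes, on the curve


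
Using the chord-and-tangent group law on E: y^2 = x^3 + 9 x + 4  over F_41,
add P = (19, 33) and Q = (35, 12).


P != Q, so use the chord formula.
s = (y2 - y1) / (x2 - x1) = (20) / (16) mod 41 = 32
x3 = s^2 - x1 - x2 mod 41 = 32^2 - 19 - 35 = 27
y3 = s (x1 - x3) - y1 mod 41 = 32 * (19 - 27) - 33 = 39

P + Q = (27, 39)


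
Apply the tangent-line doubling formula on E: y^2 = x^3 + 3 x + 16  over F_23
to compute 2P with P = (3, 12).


Doubling: s = (3 x1^2 + a) / (2 y1)
s = (3*3^2 + 3) / (2*12) mod 23 = 7
x3 = s^2 - 2 x1 mod 23 = 7^2 - 2*3 = 20
y3 = s (x1 - x3) - y1 mod 23 = 7 * (3 - 20) - 12 = 7

2P = (20, 7)


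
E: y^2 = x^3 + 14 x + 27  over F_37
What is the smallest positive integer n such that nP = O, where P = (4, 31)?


Compute successive multiples of P until we hit O:
  1P = (4, 31)
  2P = (30, 17)
  3P = (30, 20)
  4P = (4, 6)
  5P = O

ord(P) = 5


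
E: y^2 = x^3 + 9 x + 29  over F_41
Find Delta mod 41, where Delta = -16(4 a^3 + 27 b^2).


4 a^3 + 27 b^2 = 4*9^3 + 27*29^2 = 2916 + 22707 = 25623
Delta = -16 * (25623) = -409968
Delta mod 41 = 32

Delta = 32 (mod 41)


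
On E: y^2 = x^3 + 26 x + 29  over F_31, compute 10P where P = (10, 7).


k = 10 = 1010_2 (binary, LSB first: 0101)
Double-and-add from P = (10, 7):
  bit 0 = 0: acc unchanged = O
  bit 1 = 1: acc = O + (18, 6) = (18, 6)
  bit 2 = 0: acc unchanged = (18, 6)
  bit 3 = 1: acc = (18, 6) + (3, 14) = (18, 25)

10P = (18, 25)


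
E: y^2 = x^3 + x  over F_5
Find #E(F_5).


For each x in F_5, count y with y^2 = x^3 + 1 x + 0 mod 5:
  x = 0: RHS = 0, y in [0]  -> 1 point(s)
  x = 2: RHS = 0, y in [0]  -> 1 point(s)
  x = 3: RHS = 0, y in [0]  -> 1 point(s)
Affine points: 3. Add the point at infinity: total = 4.

#E(F_5) = 4


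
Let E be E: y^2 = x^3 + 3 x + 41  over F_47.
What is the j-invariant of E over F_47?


Delta = -16(4 a^3 + 27 b^2) mod 47 = 16
-1728 * (4 a)^3 = -1728 * (4*3)^3 mod 47 = 20
j = 20 * 16^(-1) mod 47 = 13

j = 13 (mod 47)
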